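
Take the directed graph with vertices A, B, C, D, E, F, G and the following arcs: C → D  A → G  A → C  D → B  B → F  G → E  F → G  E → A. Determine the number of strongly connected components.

1

{A, B, C, D, E, F, G} are all mutually reachable — one SCC of size 7.
That gives 1 strongly connected component.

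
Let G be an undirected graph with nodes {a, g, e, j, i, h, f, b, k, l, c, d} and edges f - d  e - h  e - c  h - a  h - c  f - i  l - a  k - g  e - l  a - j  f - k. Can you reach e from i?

The component containing i is {d, f, g, i, k}, and e is not in it.

No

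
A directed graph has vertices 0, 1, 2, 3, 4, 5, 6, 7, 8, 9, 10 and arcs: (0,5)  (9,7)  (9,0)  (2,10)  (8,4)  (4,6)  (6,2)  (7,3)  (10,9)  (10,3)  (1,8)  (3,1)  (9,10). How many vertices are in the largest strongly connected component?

9

{1, 2, 3, 4, 6, 7, 8, 9, 10} are all mutually reachable — one SCC of size 9.
{0} is an SCC by itself.
{5} is an SCC by itself.
The largest has 9 vertices.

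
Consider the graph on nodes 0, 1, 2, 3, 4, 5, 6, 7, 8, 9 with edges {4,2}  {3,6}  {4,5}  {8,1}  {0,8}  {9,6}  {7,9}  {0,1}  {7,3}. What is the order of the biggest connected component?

Starting from 2 we can reach 2, 4, 5. That is one component of size 3.
Starting from 0 we can reach 0, 1, 8. That is one component of size 3.
Starting from 3 we can reach 3, 6, 7, 9. That is one component of size 4.
The largest has 4 vertices.

4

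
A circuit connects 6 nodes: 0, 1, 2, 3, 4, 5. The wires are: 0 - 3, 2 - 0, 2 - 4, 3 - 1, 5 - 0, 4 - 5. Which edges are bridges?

0-3, 1-3

The edges on the cycle 2-4-5-0-2 are not bridges since each lies on that cycle.
But removing 0 - 3 disconnects 0 from 3; removing 3 - 1 disconnects 3 from 1 — these are bridges.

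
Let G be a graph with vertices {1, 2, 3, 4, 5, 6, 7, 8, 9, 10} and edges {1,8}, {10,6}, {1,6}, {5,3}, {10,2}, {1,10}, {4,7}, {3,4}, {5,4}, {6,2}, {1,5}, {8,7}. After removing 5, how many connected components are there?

2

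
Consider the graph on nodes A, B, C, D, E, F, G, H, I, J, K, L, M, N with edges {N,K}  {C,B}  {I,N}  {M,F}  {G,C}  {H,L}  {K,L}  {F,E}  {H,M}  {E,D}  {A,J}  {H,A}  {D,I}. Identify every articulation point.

A, C, H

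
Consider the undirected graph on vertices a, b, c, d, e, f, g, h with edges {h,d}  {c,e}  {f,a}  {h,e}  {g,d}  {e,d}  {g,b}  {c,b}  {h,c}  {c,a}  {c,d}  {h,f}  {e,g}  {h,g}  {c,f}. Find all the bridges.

none

The edges on the cycle c-f-a-c are not bridges since each lies on that cycle.
Every edge lies on some cycle, so there are no bridges.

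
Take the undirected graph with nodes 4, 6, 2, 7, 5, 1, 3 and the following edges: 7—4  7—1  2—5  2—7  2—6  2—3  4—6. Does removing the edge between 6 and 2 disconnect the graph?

After removing 6—2, the path 6-4-7-2 still connects them, so the edge is not a bridge.

No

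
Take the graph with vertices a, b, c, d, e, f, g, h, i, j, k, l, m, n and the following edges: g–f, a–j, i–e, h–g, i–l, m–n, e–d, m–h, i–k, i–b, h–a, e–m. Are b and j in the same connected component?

Yes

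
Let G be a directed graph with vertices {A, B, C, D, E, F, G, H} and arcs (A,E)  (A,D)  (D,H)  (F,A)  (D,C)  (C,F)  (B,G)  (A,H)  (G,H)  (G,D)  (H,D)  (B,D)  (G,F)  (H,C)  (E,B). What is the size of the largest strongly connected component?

8

{A, B, C, D, E, F, G, H} are all mutually reachable — one SCC of size 8.
The largest has 8 vertices.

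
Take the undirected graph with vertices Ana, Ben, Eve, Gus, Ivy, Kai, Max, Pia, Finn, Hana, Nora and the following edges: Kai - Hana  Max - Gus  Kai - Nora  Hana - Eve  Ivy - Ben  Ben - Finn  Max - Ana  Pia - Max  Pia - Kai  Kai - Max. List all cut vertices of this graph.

Removing Ben increases the component count from 2 to 3, so Ben is a cut vertex.
Removing Kai increases the component count from 2 to 4, so Kai is a cut vertex.
Removing Max increases the component count from 2 to 4, so Max is a cut vertex.
Likewise Hana is a cut vertex.
By contrast removing Finn leaves 2 components; it is not a cut vertex. No other vertex is a cut vertex either.

Ben, Kai, Max, Hana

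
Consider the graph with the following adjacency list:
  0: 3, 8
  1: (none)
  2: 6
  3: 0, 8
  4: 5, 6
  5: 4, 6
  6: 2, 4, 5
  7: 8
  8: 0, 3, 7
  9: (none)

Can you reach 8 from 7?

From 7 we can reach 0, 3, 7, 8, which includes 8.

Yes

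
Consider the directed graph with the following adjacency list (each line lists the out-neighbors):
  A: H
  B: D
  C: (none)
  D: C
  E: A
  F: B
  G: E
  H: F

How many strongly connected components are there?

8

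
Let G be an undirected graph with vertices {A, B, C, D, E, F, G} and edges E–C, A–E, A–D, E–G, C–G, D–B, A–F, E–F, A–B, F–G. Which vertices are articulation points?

A

Removing A increases the component count from 1 to 2, so A is a cut vertex.
By contrast removing D leaves 1 component; it is not a cut vertex. No other vertex is a cut vertex either.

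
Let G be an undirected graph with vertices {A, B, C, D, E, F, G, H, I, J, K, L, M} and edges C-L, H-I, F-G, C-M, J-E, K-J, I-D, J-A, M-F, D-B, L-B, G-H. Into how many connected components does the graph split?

2

Starting from A we can reach A, E, J, K. That is one component of size 4.
Starting from B we can reach B, C, D, F, G, H, I, L, M. That is one component of size 9.
Total: 2 components.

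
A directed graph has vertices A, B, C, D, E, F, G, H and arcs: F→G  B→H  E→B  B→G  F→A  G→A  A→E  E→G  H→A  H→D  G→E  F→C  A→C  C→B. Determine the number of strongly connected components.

{A, B, C, E, G, H} are all mutually reachable — one SCC of size 6.
{D} is an SCC by itself.
{F} is an SCC by itself.
That gives 3 strongly connected components.

3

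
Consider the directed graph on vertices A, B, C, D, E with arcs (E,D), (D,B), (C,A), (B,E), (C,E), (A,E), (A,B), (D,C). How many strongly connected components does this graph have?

1

{A, B, C, D, E} are all mutually reachable — one SCC of size 5.
That gives 1 strongly connected component.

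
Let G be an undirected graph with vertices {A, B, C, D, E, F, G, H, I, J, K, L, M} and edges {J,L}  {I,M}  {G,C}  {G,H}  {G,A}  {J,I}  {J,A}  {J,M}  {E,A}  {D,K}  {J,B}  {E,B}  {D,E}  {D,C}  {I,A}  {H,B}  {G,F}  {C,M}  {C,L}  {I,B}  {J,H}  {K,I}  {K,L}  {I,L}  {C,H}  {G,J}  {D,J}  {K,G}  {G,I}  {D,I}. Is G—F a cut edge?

Yes

Removing G—F leaves no path between G and F: the component count goes from 1 to 2. So it is a bridge.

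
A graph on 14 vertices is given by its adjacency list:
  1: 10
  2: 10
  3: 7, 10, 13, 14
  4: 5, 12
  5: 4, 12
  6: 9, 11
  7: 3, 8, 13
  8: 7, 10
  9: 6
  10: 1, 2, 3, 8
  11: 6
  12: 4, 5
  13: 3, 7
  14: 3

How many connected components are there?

3

Starting from 4 we can reach 4, 5, 12. That is one component of size 3.
Starting from 6 we can reach 6, 9, 11. That is one component of size 3.
Starting from 1 we can reach 1, 2, 3, 7, 8, 10, 13, 14. That is one component of size 8.
Total: 3 components.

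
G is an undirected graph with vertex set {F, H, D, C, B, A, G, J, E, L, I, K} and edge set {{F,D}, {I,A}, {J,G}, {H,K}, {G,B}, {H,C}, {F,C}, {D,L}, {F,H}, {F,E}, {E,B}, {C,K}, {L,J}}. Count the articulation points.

Removing F increases the component count from 2 to 3, so F is a cut vertex.
By contrast removing K leaves 2 components; it is not a cut vertex. No other vertex is a cut vertex either.

1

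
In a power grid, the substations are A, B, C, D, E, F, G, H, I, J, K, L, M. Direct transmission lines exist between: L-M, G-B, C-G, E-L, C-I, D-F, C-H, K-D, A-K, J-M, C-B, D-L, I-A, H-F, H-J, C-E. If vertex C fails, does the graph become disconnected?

Deleting C raises the number of components from 1 to 2, so C is a cut vertex.

Yes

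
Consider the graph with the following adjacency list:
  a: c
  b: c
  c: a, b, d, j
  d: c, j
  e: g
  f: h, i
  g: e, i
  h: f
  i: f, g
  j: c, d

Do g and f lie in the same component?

Yes

From g we can reach e, f, g, h, i, which includes f.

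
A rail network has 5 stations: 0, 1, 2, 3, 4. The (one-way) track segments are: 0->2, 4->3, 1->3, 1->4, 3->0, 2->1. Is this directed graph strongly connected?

Yes

From 2 we can reach every vertex (0, 1, 2, 3, 4), and every vertex can reach 2 (0, 1, 2, 3, 4). So the whole graph is one strongly connected component.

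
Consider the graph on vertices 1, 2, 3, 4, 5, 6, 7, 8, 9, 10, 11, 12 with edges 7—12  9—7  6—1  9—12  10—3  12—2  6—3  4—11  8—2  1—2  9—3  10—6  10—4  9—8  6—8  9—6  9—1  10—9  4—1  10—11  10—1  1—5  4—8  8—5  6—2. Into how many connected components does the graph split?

Starting from 1 we can reach 1, 2, 3, 4, 5, 6, 7, 8, 9, 10, 11, 12. That is one component of size 12.
Total: 1 component.

1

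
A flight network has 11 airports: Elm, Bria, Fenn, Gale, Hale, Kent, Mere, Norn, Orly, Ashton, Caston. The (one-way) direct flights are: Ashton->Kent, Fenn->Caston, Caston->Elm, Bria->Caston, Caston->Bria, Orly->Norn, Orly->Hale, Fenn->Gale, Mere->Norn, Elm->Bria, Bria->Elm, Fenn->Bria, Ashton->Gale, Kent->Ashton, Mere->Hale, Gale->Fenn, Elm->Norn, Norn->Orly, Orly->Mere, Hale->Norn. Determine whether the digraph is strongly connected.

There is no directed path from Elm to Gale, so the graph is not strongly connected.

No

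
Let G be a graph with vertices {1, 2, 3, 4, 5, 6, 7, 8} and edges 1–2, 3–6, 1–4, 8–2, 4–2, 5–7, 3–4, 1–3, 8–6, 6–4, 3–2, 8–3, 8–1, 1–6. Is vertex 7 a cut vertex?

Deleting 7 leaves 2 components (was 2), so 7 is not a cut vertex.

No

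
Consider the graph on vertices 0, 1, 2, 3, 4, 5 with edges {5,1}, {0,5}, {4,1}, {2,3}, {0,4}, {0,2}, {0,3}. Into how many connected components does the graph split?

1

Starting from 0 we can reach 0, 1, 2, 3, 4, 5. That is one component of size 6.
Total: 1 component.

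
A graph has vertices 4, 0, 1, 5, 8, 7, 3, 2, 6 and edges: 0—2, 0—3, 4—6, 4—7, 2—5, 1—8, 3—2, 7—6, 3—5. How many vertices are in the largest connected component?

4

Starting from 1 we can reach 1, 8. That is one component of size 2.
Starting from 4 we can reach 4, 6, 7. That is one component of size 3.
Starting from 0 we can reach 0, 2, 3, 5. That is one component of size 4.
The largest has 4 vertices.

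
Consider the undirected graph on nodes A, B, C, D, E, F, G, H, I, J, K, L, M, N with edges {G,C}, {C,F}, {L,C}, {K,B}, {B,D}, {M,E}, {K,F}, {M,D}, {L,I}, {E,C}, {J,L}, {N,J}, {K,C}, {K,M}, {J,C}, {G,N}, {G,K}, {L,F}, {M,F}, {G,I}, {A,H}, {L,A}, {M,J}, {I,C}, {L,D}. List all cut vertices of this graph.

A, L

Removing A increases the component count from 1 to 2, so A is a cut vertex.
Removing L increases the component count from 1 to 2, so L is a cut vertex.
By contrast removing F leaves 1 component; it is not a cut vertex. No other vertex is a cut vertex either.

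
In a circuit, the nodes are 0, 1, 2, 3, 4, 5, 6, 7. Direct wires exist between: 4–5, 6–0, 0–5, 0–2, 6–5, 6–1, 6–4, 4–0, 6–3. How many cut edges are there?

The edges on the cycle 6-4-0-6 are not bridges since each lies on that cycle.
But removing 6–1 disconnects 6 from 1; removing 3–6 disconnects 3 from 6; removing 2–0 disconnects 2 from 0 — these are bridges.
That makes 3 bridges.

3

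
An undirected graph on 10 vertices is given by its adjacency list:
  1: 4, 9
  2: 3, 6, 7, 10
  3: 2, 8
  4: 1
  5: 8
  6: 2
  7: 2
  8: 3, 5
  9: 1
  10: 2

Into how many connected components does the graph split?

Starting from 1 we can reach 1, 4, 9. That is one component of size 3.
Starting from 2 we can reach 2, 3, 5, 6, 7, 8, 10. That is one component of size 7.
Total: 2 components.

2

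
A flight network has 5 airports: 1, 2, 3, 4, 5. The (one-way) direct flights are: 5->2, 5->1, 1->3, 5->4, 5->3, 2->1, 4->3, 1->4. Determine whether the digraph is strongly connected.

There is no directed path from 3 to 5, so the graph is not strongly connected.

No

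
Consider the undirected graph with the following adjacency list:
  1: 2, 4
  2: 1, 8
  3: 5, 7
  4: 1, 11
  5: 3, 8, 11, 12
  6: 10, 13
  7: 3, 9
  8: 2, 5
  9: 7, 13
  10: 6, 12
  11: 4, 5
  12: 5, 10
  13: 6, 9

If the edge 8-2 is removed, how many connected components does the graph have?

1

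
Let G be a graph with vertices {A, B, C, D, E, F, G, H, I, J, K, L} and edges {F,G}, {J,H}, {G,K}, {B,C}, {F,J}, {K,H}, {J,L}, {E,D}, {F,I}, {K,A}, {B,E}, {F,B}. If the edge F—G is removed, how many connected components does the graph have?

1

F and G are still connected via F-J-H-K-G, so the component count stays at 1.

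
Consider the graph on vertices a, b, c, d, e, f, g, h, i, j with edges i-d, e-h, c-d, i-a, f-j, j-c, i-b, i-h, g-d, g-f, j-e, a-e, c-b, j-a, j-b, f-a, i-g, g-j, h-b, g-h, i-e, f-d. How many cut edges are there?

The edges on the cycle j-a-e-j are not bridges since each lies on that cycle.
Every edge lies on some cycle, so there are no bridges.

0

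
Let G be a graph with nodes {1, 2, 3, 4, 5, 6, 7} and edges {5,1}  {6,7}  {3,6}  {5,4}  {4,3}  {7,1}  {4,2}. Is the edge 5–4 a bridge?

No

After removing 5–4, the path 5-1-7-6-3-4 still connects them, so the edge is not a bridge.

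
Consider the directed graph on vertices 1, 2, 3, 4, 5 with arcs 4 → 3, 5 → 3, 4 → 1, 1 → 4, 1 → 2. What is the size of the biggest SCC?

{1, 4} are all mutually reachable — one SCC of size 2.
{3} is an SCC by itself.
{2} is an SCC by itself.
{5} is an SCC by itself.
The largest has 2 vertices.

2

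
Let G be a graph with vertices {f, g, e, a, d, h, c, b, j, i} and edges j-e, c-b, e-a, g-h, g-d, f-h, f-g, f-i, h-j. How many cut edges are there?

6

The edges on the cycle f-g-h-f are not bridges since each lies on that cycle.
But removing j-e disconnects j from e; removing f-i disconnects f from i; removing h-j disconnects h from j; removing c-b disconnects c from b — these are bridges.
In total 6 edges are bridges.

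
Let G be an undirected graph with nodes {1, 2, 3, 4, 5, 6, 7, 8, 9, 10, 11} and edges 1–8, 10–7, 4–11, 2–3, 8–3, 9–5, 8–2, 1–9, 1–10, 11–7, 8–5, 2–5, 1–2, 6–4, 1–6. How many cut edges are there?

0

The edges on the cycle 1-8-3-2-1 are not bridges since each lies on that cycle.
Every edge lies on some cycle, so there are no bridges.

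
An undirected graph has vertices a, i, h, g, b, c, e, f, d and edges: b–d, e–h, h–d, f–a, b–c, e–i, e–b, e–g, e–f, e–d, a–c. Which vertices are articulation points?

e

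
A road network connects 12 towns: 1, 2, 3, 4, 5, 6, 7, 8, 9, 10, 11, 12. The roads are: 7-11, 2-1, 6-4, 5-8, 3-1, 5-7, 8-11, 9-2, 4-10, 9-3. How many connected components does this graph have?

4

12 is isolated — a component by itself.
Starting from 4 we can reach 4, 6, 10. That is one component of size 3.
Starting from 1 we can reach 1, 2, 3, 9. That is one component of size 4.
Starting from 5 we can reach 5, 7, 8, 11. That is one component of size 4.
Total: 4 components.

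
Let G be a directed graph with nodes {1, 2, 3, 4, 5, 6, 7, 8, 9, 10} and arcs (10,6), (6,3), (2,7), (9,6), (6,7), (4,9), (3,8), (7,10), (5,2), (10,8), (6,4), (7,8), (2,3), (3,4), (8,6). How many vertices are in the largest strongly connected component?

{3, 4, 6, 7, 8, 9, 10} are all mutually reachable — one SCC of size 7.
{2} is an SCC by itself.
{1} is an SCC by itself.
{5} is an SCC by itself.
The largest has 7 vertices.

7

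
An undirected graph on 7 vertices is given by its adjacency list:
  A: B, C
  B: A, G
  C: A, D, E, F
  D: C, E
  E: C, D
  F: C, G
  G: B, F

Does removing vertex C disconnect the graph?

Yes

Deleting C raises the number of components from 1 to 2, so C is a cut vertex.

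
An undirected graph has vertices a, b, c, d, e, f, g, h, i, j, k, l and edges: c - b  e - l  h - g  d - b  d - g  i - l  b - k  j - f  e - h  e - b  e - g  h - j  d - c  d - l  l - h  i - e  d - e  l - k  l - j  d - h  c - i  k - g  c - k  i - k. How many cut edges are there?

The edges on the cycle c-i-e-b-c are not bridges since each lies on that cycle.
But removing j - f disconnects j from f — this is a bridge.

1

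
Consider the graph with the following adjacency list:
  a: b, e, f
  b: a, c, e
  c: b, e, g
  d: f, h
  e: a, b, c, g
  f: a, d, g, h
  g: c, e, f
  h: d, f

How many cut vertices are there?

1

Removing f increases the component count from 1 to 2, so f is a cut vertex.
By contrast removing e leaves 1 component; it is not a cut vertex. No other vertex is a cut vertex either.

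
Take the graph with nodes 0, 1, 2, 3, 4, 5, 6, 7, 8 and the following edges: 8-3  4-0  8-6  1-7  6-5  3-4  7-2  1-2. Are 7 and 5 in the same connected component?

No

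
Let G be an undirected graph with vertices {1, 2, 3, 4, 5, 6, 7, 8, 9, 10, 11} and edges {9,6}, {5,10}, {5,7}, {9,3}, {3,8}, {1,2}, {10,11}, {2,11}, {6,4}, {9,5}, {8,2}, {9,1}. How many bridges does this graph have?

The edges on the cycle 9-5-10-11-2-8-3-9 are not bridges since each lies on that cycle.
But removing 6 - 9 disconnects 6 from 9; removing 6 - 4 disconnects 6 from 4; removing 5 - 7 disconnects 5 from 7 — these are bridges.
That makes 3 bridges.

3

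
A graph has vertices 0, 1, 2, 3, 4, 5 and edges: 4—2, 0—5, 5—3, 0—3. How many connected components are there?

1 is isolated — a component by itself.
Starting from 2 we can reach 2, 4. That is one component of size 2.
Starting from 0 we can reach 0, 3, 5. That is one component of size 3.
Total: 3 components.

3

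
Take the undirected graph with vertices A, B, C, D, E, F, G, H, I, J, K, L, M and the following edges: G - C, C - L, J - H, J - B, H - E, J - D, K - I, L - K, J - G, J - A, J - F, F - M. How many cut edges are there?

removing J - B disconnects J from B; removing J - D disconnects J from D; removing G - C disconnects G from C; removing J - F disconnects J from F — these are bridges.
In total 12 edges are bridges.

12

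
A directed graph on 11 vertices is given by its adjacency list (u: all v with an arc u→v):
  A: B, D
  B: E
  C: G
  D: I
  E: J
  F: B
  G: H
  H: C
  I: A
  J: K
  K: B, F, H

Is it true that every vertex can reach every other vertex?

No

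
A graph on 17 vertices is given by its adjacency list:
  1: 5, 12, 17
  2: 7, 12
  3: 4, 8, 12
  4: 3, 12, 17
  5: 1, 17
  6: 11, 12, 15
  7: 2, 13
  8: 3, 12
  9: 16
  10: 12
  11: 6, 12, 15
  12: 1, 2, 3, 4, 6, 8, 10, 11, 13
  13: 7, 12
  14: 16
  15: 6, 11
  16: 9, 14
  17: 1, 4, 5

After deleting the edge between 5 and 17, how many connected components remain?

5 and 17 are still connected via 5-1-17, so the component count stays at 2.

2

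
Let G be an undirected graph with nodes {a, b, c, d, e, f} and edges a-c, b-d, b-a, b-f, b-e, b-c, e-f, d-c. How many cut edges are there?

The edges on the cycle b-e-f-b are not bridges since each lies on that cycle.
Every edge lies on some cycle, so there are no bridges.

0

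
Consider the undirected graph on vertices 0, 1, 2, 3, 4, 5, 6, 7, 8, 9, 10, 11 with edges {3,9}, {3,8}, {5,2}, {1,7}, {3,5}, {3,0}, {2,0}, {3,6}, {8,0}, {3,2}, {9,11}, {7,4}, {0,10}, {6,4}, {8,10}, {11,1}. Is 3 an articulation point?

Deleting 3 raises the number of components from 1 to 2, so 3 is a cut vertex.

Yes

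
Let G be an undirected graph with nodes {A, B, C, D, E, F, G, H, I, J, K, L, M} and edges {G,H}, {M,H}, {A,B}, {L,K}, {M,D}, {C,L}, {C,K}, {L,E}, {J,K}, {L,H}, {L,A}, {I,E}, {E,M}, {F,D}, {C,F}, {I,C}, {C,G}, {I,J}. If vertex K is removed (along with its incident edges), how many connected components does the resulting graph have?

1

With K gone, the remaining components are: {A, B, C, D, E, F, G, H, I, J, L, M}.
That is 1 component.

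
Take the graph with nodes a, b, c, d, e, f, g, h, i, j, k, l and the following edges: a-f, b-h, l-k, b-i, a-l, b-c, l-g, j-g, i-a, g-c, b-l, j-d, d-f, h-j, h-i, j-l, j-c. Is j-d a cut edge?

No

After removing j-d, the path j-l-a-f-d still connects them, so the edge is not a bridge.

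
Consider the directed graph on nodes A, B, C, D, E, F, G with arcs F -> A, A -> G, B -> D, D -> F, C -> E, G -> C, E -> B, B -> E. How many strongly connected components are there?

{A, B, C, D, E, F, G} are all mutually reachable — one SCC of size 7.
That gives 1 strongly connected component.

1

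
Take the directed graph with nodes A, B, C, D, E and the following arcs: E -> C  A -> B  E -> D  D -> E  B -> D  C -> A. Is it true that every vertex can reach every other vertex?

From C we can reach every vertex (A, B, C, D, E), and every vertex can reach C (A, B, C, D, E). So the whole graph is one strongly connected component.

Yes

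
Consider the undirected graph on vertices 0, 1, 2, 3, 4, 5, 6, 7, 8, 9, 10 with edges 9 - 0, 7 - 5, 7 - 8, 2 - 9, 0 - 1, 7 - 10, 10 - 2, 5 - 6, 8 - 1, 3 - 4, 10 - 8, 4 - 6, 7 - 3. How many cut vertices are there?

Removing 7 increases the component count from 1 to 2, so 7 is a cut vertex.
By contrast removing 1 leaves 1 component; it is not a cut vertex. No other vertex is a cut vertex either.

1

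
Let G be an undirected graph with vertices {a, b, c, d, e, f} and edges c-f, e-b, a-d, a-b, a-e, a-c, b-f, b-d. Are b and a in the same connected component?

From b we can reach a, b, c, d, e, f, which includes a.

Yes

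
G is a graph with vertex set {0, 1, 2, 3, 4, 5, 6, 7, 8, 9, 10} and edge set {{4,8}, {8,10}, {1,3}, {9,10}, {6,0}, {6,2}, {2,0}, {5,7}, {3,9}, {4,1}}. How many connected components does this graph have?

3

Starting from 5 we can reach 5, 7. That is one component of size 2.
Starting from 0 we can reach 0, 2, 6. That is one component of size 3.
Starting from 1 we can reach 1, 3, 4, 8, 9, 10. That is one component of size 6.
Total: 3 components.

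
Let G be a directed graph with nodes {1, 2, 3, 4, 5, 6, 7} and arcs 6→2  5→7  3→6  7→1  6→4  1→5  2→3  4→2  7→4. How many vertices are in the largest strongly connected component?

4

{2, 3, 4, 6} are all mutually reachable — one SCC of size 4.
{1, 5, 7} are all mutually reachable — one SCC of size 3.
The largest has 4 vertices.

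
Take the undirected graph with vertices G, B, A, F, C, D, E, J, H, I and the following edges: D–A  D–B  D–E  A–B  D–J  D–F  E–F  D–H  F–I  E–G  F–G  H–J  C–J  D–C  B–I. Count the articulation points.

Removing D increases the component count from 1 to 2, so D is a cut vertex.
By contrast removing G leaves 1 component; it is not a cut vertex. No other vertex is a cut vertex either.

1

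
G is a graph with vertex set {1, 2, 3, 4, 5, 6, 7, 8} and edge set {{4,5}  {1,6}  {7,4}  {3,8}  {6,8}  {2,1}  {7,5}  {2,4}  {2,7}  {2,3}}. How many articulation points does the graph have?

1

Removing 2 increases the component count from 1 to 2, so 2 is a cut vertex.
By contrast removing 5 leaves 1 component; it is not a cut vertex. No other vertex is a cut vertex either.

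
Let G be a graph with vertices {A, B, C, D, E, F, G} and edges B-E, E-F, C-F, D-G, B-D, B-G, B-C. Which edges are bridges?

none

The edges on the cycle B-D-G-B are not bridges since each lies on that cycle.
Every edge lies on some cycle, so there are no bridges.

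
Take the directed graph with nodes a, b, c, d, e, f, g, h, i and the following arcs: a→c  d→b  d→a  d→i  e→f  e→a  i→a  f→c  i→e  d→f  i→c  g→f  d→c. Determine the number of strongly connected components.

{i} is an SCC by itself.
{a} is an SCC by itself.
{b} is an SCC by itself.
{f} is an SCC by itself.
{g} is an SCC by itself.
(and 4 more singleton SCCs)
That gives 9 strongly connected components.

9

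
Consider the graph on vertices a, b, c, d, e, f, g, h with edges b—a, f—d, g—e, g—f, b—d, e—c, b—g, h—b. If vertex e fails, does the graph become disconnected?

Deleting e raises the number of components from 1 to 2, so e is a cut vertex.

Yes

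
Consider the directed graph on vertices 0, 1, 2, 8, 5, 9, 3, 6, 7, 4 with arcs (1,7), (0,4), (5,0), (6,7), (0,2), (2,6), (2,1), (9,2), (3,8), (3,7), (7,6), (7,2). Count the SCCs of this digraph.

{1, 2, 6, 7} are all mutually reachable — one SCC of size 4.
{0} is an SCC by itself.
{4} is an SCC by itself.
{9} is an SCC by itself.
{8} is an SCC by itself.
(and 2 more singleton SCCs)
That gives 7 strongly connected components.

7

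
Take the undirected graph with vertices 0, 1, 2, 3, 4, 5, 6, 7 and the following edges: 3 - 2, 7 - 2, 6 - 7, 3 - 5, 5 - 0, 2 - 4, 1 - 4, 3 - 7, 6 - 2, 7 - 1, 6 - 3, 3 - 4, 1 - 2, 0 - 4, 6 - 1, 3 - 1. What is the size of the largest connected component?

8

Starting from 0 we can reach 0, 1, 2, 3, 4, 5, 6, 7. That is one component of size 8.
The largest has 8 vertices.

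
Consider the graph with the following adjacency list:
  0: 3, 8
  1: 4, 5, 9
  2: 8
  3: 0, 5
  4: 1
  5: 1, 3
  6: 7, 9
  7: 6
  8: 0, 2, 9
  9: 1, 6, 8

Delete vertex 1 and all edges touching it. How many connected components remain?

2

With 1 gone, the remaining components are: {4}; {0, 2, 3, 5, 6, 7, 8, 9}.
That is 2 components.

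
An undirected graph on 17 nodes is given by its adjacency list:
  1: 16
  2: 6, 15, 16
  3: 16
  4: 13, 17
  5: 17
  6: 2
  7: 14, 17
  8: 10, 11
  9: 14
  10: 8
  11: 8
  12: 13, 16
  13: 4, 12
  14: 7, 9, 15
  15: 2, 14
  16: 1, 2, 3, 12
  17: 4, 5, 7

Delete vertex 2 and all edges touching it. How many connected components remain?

3

With 2 gone, the remaining components are: {6}; {8, 10, 11}; {1, 3, 4, 5, 7, 9, 12, 13, 14, 15, 16, 17}.
That is 3 components.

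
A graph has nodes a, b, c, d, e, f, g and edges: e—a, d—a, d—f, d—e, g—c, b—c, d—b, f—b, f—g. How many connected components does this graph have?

1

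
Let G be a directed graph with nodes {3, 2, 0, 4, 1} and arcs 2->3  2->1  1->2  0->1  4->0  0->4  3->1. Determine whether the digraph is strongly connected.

There is no directed path from 1 to 4, so the graph is not strongly connected.

No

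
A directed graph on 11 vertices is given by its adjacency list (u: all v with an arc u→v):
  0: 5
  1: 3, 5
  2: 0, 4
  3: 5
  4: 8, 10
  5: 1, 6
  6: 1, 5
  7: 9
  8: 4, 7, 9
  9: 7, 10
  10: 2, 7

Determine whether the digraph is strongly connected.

There is no directed path from 6 to 2, so the graph is not strongly connected.

No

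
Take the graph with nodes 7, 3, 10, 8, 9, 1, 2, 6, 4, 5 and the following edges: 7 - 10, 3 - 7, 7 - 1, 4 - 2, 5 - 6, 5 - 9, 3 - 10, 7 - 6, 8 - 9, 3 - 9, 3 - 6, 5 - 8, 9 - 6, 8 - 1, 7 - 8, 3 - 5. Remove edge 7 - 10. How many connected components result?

2

7 and 10 are still connected via 7-3-10, so the component count stays at 2.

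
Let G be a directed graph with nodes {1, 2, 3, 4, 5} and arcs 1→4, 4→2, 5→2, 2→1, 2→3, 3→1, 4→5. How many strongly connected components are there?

{1, 2, 3, 4, 5} are all mutually reachable — one SCC of size 5.
That gives 1 strongly connected component.

1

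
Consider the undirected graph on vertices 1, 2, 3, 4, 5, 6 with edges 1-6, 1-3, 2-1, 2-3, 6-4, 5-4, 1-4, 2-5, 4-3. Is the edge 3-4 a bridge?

No

After removing 3-4, the path 3-1-4 still connects them, so the edge is not a bridge.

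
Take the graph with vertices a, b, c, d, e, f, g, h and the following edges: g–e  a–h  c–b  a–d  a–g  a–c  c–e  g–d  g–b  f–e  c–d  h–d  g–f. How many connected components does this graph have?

1

Starting from a we can reach a, b, c, d, e, f, g, h. That is one component of size 8.
Total: 1 component.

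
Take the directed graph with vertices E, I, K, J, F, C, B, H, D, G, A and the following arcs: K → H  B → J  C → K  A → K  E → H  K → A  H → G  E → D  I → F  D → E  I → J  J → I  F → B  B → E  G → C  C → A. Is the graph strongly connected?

No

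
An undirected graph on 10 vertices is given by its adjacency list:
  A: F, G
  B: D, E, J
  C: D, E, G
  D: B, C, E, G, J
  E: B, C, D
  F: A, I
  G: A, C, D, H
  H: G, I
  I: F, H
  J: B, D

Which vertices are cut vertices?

Removing G increases the component count from 1 to 2, so G is a cut vertex.
By contrast removing E leaves 1 component; it is not a cut vertex. No other vertex is a cut vertex either.

G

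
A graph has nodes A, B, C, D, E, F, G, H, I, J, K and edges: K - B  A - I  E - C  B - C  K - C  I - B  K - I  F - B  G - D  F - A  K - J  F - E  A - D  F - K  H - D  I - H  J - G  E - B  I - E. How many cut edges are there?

0

The edges on the cycle F-A-D-H-I-K-F are not bridges since each lies on that cycle.
Every edge lies on some cycle, so there are no bridges.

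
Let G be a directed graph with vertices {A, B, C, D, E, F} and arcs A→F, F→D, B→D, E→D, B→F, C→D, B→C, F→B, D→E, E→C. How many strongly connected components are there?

{C, D, E} are all mutually reachable — one SCC of size 3.
{B, F} are all mutually reachable — one SCC of size 2.
{A} is an SCC by itself.
That gives 3 strongly connected components.

3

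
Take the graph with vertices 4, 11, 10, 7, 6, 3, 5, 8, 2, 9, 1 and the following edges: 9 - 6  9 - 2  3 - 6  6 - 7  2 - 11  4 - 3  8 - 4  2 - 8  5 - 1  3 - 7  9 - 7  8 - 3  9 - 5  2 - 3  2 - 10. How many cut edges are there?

The edges on the cycle 8-4-3-8 are not bridges since each lies on that cycle.
But removing 5 - 9 disconnects 5 from 9; removing 5 - 1 disconnects 5 from 1; removing 2 - 11 disconnects 2 from 11; removing 2 - 10 disconnects 2 from 10 — these are bridges.
That makes 4 bridges.

4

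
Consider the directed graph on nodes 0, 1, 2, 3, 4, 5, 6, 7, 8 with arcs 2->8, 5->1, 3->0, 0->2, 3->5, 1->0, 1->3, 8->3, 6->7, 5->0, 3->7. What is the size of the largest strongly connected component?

6

{0, 1, 2, 3, 5, 8} are all mutually reachable — one SCC of size 6.
{4} is an SCC by itself.
{6} is an SCC by itself.
{7} is an SCC by itself.
The largest has 6 vertices.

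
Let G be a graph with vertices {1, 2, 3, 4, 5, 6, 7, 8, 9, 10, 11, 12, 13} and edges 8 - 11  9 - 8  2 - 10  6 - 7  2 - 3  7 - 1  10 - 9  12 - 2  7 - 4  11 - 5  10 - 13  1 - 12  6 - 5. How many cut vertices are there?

Removing 2 increases the component count from 1 to 2, so 2 is a cut vertex.
Removing 7 increases the component count from 1 to 2, so 7 is a cut vertex.
Removing 10 increases the component count from 1 to 2, so 10 is a cut vertex.
By contrast removing 9 leaves 1 component; it is not a cut vertex. No other vertex is a cut vertex either.

3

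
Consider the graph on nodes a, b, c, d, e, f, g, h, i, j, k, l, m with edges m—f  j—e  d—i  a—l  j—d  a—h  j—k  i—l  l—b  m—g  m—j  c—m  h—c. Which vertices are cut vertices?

j, l, m

Removing j increases the component count from 1 to 3, so j is a cut vertex.
Removing l increases the component count from 1 to 2, so l is a cut vertex.
Removing m increases the component count from 1 to 3, so m is a cut vertex.
By contrast removing a leaves 1 component; it is not a cut vertex. No other vertex is a cut vertex either.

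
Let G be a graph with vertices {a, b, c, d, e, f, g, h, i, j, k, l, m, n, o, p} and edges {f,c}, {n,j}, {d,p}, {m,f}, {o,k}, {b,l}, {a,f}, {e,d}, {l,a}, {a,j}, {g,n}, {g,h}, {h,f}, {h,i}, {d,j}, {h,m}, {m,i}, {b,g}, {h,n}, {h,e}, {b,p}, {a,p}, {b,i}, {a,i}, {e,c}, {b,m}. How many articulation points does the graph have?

0

Removing d, for instance, still leaves 2 components. No single vertex removal increases the component count — the graph has no articulation points.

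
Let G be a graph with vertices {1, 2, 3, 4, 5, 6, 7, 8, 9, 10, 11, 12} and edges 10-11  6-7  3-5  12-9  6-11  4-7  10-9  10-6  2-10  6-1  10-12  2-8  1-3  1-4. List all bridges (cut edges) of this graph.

1-3, 10-2, 2-8, 3-5

The edges on the cycle 6-1-4-7-6 are not bridges since each lies on that cycle.
But removing 3-5 disconnects 3 from 5; removing 2-8 disconnects 2 from 8; removing 3-1 disconnects 3 from 1; removing 2-10 disconnects 2 from 10 — these are bridges.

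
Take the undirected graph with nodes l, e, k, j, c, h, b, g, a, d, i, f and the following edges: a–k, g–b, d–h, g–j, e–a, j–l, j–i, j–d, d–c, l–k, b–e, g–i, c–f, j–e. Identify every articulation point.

Removing c increases the component count from 1 to 2, so c is a cut vertex.
Removing d increases the component count from 1 to 3, so d is a cut vertex.
Removing j increases the component count from 1 to 2, so j is a cut vertex.
By contrast removing i leaves 1 component; it is not a cut vertex. No other vertex is a cut vertex either.

c, d, j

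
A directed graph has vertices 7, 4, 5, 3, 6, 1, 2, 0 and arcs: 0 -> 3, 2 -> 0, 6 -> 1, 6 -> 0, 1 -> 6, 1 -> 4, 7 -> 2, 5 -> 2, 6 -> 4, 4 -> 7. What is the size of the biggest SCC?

{1, 6} are all mutually reachable — one SCC of size 2.
{5} is an SCC by itself.
{3} is an SCC by itself.
{4} is an SCC by itself.
{2} is an SCC by itself.
(and 2 more singleton SCCs)
The largest has 2 vertices.

2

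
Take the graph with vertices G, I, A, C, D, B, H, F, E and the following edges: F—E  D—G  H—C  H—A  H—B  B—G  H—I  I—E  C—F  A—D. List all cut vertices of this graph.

Removing H increases the component count from 1 to 2, so H is a cut vertex.
By contrast removing E leaves 1 component; it is not a cut vertex. No other vertex is a cut vertex either.

H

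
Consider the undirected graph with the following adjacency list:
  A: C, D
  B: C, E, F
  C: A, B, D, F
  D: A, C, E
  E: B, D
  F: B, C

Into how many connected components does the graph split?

Starting from A we can reach A, B, C, D, E, F. That is one component of size 6.
Total: 1 component.

1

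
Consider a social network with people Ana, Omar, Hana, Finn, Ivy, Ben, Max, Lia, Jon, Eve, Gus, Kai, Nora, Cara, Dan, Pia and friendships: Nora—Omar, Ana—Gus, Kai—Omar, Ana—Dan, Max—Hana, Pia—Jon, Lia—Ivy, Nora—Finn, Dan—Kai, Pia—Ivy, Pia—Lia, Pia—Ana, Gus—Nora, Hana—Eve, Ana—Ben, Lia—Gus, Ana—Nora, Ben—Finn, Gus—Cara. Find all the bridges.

The edges on the cycle Pia-Lia-Gus-Nora-Finn-Ben-Ana-Pia are not bridges since each lies on that cycle.
But removing Max—Hana disconnects Max from Hana; removing Hana—Eve disconnects Hana from Eve; removing Cara—Gus disconnects Cara from Gus; removing Pia—Jon disconnects Pia from Jon — these are bridges.

Cara-Gus, Eve-Hana, Hana-Max, Jon-Pia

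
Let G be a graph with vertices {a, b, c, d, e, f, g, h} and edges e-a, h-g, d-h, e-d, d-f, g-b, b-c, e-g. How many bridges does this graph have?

4

The edges on the cycle e-d-h-g-e are not bridges since each lies on that cycle.
But removing e-a disconnects e from a; removing g-b disconnects g from b; removing b-c disconnects b from c; removing d-f disconnects d from f — these are bridges.
That makes 4 bridges.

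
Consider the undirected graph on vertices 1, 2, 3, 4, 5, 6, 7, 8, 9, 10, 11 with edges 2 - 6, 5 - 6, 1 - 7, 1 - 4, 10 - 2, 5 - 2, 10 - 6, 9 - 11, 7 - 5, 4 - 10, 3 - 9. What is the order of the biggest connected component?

7

8 is isolated — a component by itself.
Starting from 3 we can reach 3, 9, 11. That is one component of size 3.
Starting from 1 we can reach 1, 2, 4, 5, 6, 7, 10. That is one component of size 7.
The largest has 7 vertices.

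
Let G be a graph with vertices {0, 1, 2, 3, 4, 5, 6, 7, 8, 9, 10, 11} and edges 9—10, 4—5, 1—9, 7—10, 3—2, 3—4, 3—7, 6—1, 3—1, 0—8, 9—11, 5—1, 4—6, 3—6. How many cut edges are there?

3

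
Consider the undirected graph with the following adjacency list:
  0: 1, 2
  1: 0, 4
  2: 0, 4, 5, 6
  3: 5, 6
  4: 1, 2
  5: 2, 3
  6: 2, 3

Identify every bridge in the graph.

none

The edges on the cycle 2-4-1-0-2 are not bridges since each lies on that cycle.
Every edge lies on some cycle, so there are no bridges.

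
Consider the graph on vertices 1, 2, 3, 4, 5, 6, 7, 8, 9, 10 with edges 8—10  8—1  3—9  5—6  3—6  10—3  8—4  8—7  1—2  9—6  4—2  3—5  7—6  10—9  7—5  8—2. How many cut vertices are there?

Removing 8 increases the component count from 1 to 2, so 8 is a cut vertex.
By contrast removing 3 leaves 1 component; it is not a cut vertex. No other vertex is a cut vertex either.

1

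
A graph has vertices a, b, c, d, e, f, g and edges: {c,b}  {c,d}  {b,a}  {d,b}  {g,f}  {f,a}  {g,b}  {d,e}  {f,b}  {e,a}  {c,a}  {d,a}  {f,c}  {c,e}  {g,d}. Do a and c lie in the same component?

From a we can reach a, b, c, d, e, f, g, which includes c.

Yes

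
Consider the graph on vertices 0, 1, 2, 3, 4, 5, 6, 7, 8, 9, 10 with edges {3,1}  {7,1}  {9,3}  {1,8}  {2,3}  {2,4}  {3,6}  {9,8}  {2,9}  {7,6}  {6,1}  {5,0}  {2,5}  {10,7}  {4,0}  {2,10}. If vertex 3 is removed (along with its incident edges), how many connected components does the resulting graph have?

1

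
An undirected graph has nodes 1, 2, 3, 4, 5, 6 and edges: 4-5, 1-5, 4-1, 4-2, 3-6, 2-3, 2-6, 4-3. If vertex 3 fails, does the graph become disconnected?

Deleting 3 leaves 1 component (was 1) (its neighbors 2, 4, 6 remain connected to each other), so 3 is not a cut vertex.

No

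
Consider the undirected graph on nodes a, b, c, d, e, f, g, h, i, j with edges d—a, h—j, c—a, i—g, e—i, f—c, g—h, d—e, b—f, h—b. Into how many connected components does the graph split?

1

Starting from a we can reach a, b, c, d, e, f, g, h, i, j. That is one component of size 10.
Total: 1 component.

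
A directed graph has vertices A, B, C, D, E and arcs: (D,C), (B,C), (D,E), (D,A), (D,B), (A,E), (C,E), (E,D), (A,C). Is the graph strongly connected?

Yes

From E we can reach every vertex (A, B, C, D, E), and every vertex can reach E (A, B, C, D, E). So the whole graph is one strongly connected component.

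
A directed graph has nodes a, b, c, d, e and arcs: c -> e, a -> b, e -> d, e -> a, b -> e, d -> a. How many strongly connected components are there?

{a, b, d, e} are all mutually reachable — one SCC of size 4.
{c} is an SCC by itself.
That gives 2 strongly connected components.

2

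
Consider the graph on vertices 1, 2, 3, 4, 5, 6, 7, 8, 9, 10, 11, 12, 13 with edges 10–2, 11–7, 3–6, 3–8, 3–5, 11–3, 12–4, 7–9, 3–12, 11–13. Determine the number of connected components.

3

1 is isolated — a component by itself.
Starting from 2 we can reach 2, 10. That is one component of size 2.
Starting from 3 we can reach 3, 4, 5, 6, 7, 8, 9, 11, 12, 13. That is one component of size 10.
Total: 3 components.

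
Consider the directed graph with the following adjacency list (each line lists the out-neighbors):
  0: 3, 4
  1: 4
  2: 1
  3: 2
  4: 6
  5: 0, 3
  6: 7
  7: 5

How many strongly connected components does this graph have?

{0, 1, 2, 3, 4, 5, 6, 7} are all mutually reachable — one SCC of size 8.
That gives 1 strongly connected component.

1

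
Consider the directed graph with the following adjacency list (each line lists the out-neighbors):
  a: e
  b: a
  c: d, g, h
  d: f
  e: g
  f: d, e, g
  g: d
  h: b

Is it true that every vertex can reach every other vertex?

There is no directed path from g to c, so the graph is not strongly connected.

No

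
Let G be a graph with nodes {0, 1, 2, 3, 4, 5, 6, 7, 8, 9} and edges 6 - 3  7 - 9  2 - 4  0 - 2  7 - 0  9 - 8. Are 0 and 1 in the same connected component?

No

The component containing 0 is {0, 2, 4, 7, 8, 9}, and 1 is not in it.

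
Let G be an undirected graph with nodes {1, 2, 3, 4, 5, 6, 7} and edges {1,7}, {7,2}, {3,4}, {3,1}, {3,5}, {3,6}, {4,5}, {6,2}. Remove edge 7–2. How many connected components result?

1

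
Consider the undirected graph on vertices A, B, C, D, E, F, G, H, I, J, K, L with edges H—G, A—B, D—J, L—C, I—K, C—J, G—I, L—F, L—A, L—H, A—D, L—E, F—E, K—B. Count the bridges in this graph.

The edges on the cycle L-F-E-L are not bridges since each lies on that cycle.
Every edge lies on some cycle, so there are no bridges.

0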